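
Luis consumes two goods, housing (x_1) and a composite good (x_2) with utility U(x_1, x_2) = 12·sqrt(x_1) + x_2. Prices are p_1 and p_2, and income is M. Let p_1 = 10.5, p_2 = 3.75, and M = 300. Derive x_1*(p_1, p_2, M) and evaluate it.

x_1* = 4.5918

Utility is quasi-linear in x_2; the FOC for x_1 is 6/√x_1 = p_1/p_2.
Solve: √x_1 = 6·p_2/p_1, so x_1*(p_1,p_2) = (6·p_2/p_1)², and x_2* = (M − p_1·x_1*)/p_2.
Plugging in: x_1* = (6·3.75/10.5)² = 4.5918.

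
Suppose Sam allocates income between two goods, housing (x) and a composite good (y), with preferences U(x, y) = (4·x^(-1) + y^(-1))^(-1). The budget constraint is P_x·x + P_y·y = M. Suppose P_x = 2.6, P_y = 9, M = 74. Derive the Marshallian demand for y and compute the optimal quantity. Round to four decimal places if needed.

y* = 3.9626

MRS = MU_x/MU_y = 4·(y/x)^(2). Set equal to P_x/P_y.
Hence y/x = ((1/4)·P_x/P_y)^(1/(2)), i.e. raised to the 0.5 power.
Substitute y = (y/x)·x into the budget: x* = M/(P_x + P_y·(y/x)).
Numerically y/x = 0.268742, so x* = 74/(2.6 + 9·0.268742) = 14.7449 and y* = 0.268742·14.7449 = 3.9626.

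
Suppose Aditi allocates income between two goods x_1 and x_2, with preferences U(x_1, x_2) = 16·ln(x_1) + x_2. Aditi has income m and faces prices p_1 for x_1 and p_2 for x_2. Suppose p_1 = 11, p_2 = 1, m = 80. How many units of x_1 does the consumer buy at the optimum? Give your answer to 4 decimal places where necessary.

At the given prices: x_1* = 16·1/11 = 1.4545.

x_1* = 1.4545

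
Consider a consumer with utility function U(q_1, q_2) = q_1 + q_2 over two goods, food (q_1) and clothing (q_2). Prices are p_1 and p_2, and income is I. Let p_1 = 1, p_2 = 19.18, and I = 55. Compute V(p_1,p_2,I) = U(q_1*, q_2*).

V = 55

Linear utility — the consumer picks whichever good has higher MU/price: 1/1 = 1 vs 1/19.18 = 0.0521.
q_1 gives more utility per dollar, so spend all income on q_1: q_1* = I/p_1, q_2* = 0.
Numerically: q_1* = 55, q_2* = 0.
Utility at the optimum: U(55, 0) = 55.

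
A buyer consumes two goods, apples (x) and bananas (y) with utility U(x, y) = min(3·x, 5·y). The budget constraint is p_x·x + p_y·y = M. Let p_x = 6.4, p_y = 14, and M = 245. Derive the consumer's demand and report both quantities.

x* = 16.5541, y* = 9.9324

Leontief preferences: the optimum is at the kink where x/5 = y/3, i.e. y = (3/5)·x.
Budget: p_x·x + p_y·(3/5)·x = M, so (5·p_x + 3·p_y)·x = 5·M.
Demand: x*(p_x,p_y,M) = 5·M/(5·p_x + 3·p_y), y* = 3·M/(5·p_x + 3·p_y).
Here 5·6.4 + 3·14 = 74, giving x* = 16.5541 and y* = 9.9324.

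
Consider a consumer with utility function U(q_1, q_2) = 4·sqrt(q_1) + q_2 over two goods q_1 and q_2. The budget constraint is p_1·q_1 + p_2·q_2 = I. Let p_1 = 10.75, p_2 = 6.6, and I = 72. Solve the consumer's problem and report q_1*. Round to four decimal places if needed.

Utility is quasi-linear in q_2; the FOC for q_1 is 2/√q_1 = p_1/p_2.
Thus q_1* = (2·p_2/p_1)² — independent of I — with the rest of income spent on q_2.
Plugging in: q_1* = (2·6.6/10.75)² = 1.5078.

q_1* = 1.5078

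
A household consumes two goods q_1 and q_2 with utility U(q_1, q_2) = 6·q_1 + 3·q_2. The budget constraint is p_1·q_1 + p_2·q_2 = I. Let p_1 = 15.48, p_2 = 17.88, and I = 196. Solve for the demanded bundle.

q_1* = 12.6615, q_2* = 0

Linear utility — the consumer picks whichever good has higher MU/price: 6/15.48 = 0.3876 vs 3/17.88 = 0.1678.
q_1 gives more utility per dollar, so spend all income on q_1: q_1* = I/p_1, q_2* = 0.
Numerically: q_1* = 12.6615, q_2* = 0.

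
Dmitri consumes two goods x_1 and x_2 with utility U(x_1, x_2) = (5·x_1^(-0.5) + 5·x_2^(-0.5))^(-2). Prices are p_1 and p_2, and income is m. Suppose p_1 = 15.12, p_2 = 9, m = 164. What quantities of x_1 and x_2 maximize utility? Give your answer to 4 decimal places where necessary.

x_1* = 5.891, x_2* = 8.3253

From the CES first-order condition, (x_2/x_1)^(1.5) = p_1/p_2.
Hence x_2/x_1 = (p_1/p_2)^(1/(1.5)), i.e. raised to the 2/3 power.
With the ratio pinned down, the budget gives x_1* = m/(p_1 + p_2·(x_2/x_1)) and x_2* = (x_2/x_1)·x_1*.
Numerically x_2/x_1 = 1.413208, so x_1* = 164/(15.12 + 9·1.413208) = 5.891 and x_2* = 1.413208·5.891 = 8.3253.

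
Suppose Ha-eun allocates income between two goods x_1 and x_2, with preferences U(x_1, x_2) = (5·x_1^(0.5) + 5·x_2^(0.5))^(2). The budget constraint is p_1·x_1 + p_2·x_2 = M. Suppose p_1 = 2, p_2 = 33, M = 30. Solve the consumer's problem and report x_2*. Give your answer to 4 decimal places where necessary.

MRS = MU_x_1/MU_x_2 = (x_2/x_1)^(0.5). Set equal to p_1/p_2.
Hence x_2/x_1 = (p_1/p_2)^(1/(0.5)), i.e. raised to the 2 power.
Substitute x_2 = (x_2/x_1)·x_1 into the budget: x_1* = M/(p_1 + p_2·(x_2/x_1)).
Numerically x_2/x_1 = 0.003673, so x_1* = 30/(2 + 33·0.003673) = 14.1429 and x_2* = 0.003673·14.1429 = 0.0519.

x_2* = 0.0519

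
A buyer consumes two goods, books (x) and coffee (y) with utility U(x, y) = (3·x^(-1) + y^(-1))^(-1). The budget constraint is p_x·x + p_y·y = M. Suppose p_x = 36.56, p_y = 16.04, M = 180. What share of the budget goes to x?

share on x = 0.7234

MRS = MU_x/MU_y = 3·(y/x)^(2). Set equal to p_x/p_y.
Hence y/x = ((1/3)·p_x/p_y)^(1/(2)), i.e. raised to the 0.5 power.
With the ratio pinned down, the budget gives x* = M/(p_x + p_y·(y/x)) and y* = (y/x)·x*.
Numerically y/x = 0.871646, so x* = 180/(36.56 + 16.04·0.871646) = 3.5615 and y* = 0.871646·3.5615 = 3.1043.
Expenditure on x: 36.56·3.5615 = 130.2066; share = 0.7234.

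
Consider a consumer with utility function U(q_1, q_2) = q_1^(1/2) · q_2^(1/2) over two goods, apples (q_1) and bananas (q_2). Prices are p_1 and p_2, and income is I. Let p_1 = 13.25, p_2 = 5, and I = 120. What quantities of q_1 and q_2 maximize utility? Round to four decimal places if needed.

q_1* = 4.5283, q_2* = 12

Demand: q_1*(p_1,p_2,I) = 0.5·I/p_1 and q_2* = 0.5·I/p_2.
At p_1=13.25, p_2=5, I=120: q_1* = 0.5·120/13.25 = 4.5283, q_2* = 12.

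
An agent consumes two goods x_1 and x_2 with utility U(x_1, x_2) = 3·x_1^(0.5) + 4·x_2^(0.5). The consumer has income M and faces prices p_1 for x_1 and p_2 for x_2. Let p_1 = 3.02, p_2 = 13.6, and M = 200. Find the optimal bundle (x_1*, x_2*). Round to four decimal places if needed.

From the CES first-order condition, (3/4)·(x_2/x_1)^(0.5) = p_1/p_2.
Solve for the ratio: x_2/x_1 = [(4/3)·p_1/p_2]^(2).
With the ratio pinned down, the budget gives x_1* = M/(p_1 + p_2·(x_2/x_1)) and x_2* = (x_2/x_1)·x_1*.
Numerically x_2/x_1 = 0.087662, so x_1* = 200/(3.02 + 13.6·0.087662) = 47.481 and x_2* = 0.087662·47.481 = 4.1623.

x_1* = 47.481, x_2* = 4.1623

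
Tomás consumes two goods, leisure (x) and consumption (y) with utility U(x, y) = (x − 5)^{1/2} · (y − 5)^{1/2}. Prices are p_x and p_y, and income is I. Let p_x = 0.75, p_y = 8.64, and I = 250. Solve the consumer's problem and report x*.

x* = 140.3667

Let x' = x−5, y' = y−5. MRS = y'/x' = p_x/p_y.
After buying the subsistence bundle (5, 5), a share 0.5 of the remaining income goes to x: x* = 5 + 0.5·(I − 5p_x − 5p_y)/p_x.
Discretionary income = 250 − 5·0.75 − 5·8.64 = 203.05; x* = 5 + 0.5·203.05/0.75 = 140.3667.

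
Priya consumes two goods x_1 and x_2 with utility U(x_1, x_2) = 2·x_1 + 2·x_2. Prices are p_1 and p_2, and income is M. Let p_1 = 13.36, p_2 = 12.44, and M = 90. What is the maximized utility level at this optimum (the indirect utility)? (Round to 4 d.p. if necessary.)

V = 14.4695

Linear utility — the consumer picks whichever good has higher MU/price: 2/13.36 = 0.1497 vs 2/12.44 = 0.1608.
x_2 gives more utility per dollar, so spend all income on x_2: x_2* = M/p_2, x_1* = 0.
Numerically: x_1* = 0, x_2* = 7.2347.
Utility at the optimum: U(0, 7.2347) = 14.4695.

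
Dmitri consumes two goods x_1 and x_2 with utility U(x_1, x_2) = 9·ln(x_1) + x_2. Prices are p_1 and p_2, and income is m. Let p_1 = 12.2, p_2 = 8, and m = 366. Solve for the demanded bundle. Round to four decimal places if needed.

x_1* = 5.9016, x_2* = 36.75

MU_x_1 = 9/x_1, MU_x_2 = 1. Tangency: 9/x_1 = p_1/p_2.
So x_1*(p_1,p_2) = 9·p_2/p_1, independent of income; and x_2* = (m − 9·p_2)/p_2.
At the given prices: x_1* = 9·8/12.2 = 5.9016, and x_2* = 36.75.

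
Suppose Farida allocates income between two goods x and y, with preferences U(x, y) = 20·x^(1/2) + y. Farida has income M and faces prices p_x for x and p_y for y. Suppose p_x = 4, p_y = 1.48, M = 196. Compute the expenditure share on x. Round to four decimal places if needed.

share on x = 0.2794

MU_x = 10/√x, MU_y = 1. Tangency: 10/√x = p_x/p_y.
Solve: √x = 10·p_y/p_x, so x*(p_x,p_y) = (10·p_y/p_x)², and y* = (M − p_x·x*)/p_y.
Plugging in: x* = (10·1.48/4)² = 13.69, y* = 95.4324.
Expenditure on x: 4·13.69 = 54.76; share = 0.2794.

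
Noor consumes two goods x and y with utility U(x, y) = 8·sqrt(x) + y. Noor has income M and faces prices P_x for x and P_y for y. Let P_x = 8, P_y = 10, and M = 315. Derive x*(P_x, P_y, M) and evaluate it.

x* = 25

MU_x = 4/√x, MU_y = 1. Tangency: 4/√x = P_x/P_y.
Solve: √x = 4·P_y/P_x, so x*(P_x,P_y) = (4·P_y/P_x)², and y* = (M − P_x·x*)/P_y.
Plugging in: x* = (4·10/8)² = 25.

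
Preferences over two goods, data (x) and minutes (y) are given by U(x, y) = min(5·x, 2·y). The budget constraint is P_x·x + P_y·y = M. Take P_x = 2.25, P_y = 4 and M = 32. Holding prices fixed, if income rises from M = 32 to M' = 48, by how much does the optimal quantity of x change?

With perfect complements, no substitution: consume in ratio x:y = 2:5.
Budget: P_x·x + P_y·(5/2)·x = M, so (2·P_x + 5·P_y)·x = 2·M.
Demand: x*(P_x,P_y,M) = 2·M/(2·P_x + 5·P_y), y* = 5·M/(2·P_x + 5·P_y).
Here 2·2.25 + 5·4 = 24.5, giving x* = 2.6122.
At M' = 48: x* = 3.9184. Change: 3.9184 − 2.6122 = 1.3061.

Δx* = 1.3061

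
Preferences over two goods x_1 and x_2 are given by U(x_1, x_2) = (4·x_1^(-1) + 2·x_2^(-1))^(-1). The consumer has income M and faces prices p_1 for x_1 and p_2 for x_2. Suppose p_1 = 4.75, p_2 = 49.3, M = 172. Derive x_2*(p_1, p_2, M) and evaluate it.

x_2* = 2.4245

MRS = MU_x_1/MU_x_2 = 2·(x_2/x_1)^(2). Set equal to p_1/p_2.
Hence x_2/x_1 = ((1/2)·p_1/p_2)^(1/(2)), i.e. raised to the 0.5 power.
Substitute x_2 = (x_2/x_1)·x_1 into the budget: x_1* = M/(p_1 + p_2·(x_2/x_1)).
Numerically x_2/x_1 = 0.219487, so x_1* = 172/(4.75 + 49.3·0.219487) = 11.0464 and x_2* = 0.219487·11.0464 = 2.4245.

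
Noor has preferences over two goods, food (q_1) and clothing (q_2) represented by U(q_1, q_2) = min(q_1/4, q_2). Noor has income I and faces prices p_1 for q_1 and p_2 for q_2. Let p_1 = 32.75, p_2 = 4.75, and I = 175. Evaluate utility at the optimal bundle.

Leontief preferences: the optimum is at the kink where q_1/4 = q_2/1, i.e. q_2 = (1/4)·q_1.
Budget: p_1·q_1 + p_2·(1/4)·q_1 = I, so (4·p_1 + p_2)·q_1 = 4·I.
Demand: q_1*(p_1,p_2,I) = 4·I/(4·p_1 + p_2), q_2* = I/(4·p_1 + p_2).
Here 4·32.75 + 4.75 = 135.75, giving q_1* = 5.1565 and q_2* = 1.2891.
Utility at the optimum: U(5.1565, 1.2891) = 1.2891.

V = 1.2891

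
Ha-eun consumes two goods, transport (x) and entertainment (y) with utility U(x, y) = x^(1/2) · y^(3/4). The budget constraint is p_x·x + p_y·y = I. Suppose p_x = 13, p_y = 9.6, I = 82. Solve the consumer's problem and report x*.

x* = 2.5231

Tangency: MRS = (2/3)·y/x = p_x/p_y.
Rearranging, p_y·y = (3/2)·p_x·x. Substituting into the budget gives p_x·x·(1 + (3/2)) = I.
Demand: x*(p_x,p_y,I) = 0.4·I/p_x and y* = 0.6·I/p_y.
At p_x=13, p_y=9.6, I=82: x* = 0.4·82/13 = 2.5231.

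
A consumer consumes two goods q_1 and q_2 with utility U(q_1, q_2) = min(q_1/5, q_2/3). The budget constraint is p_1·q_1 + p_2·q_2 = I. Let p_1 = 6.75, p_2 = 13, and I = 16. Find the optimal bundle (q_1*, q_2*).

With perfect complements, no substitution: consume in ratio q_1:q_2 = 5:3.
Budget: p_1·q_1 + p_2·(3/5)·q_1 = I, so (5·p_1 + 3·p_2)·q_1 = 5·I.
Demand: q_1*(p_1,p_2,I) = 5·I/(5·p_1 + 3·p_2), q_2* = 3·I/(5·p_1 + 3·p_2).
Here 5·6.75 + 3·13 = 72.75, giving q_1* = 1.0997 and q_2* = 0.6598.

q_1* = 1.0997, q_2* = 0.6598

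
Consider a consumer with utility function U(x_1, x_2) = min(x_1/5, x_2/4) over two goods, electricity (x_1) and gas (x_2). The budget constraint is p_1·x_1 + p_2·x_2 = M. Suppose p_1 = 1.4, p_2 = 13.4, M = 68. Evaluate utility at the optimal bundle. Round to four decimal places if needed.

V = 1.1221

Leontief preferences: the optimum is at the kink where x_1/5 = x_2/4, i.e. x_2 = (4/5)·x_1.
Budget: p_1·x_1 + p_2·(4/5)·x_1 = M, so (5·p_1 + 4·p_2)·x_1 = 5·M.
Demand: x_1*(p_1,p_2,M) = 5·M/(5·p_1 + 4·p_2), x_2* = 4·M/(5·p_1 + 4·p_2).
Here 5·1.4 + 4·13.4 = 60.6, giving x_1* = 5.6106 and x_2* = 4.4884.
Utility at the optimum: U(5.6106, 4.4884) = 1.1221.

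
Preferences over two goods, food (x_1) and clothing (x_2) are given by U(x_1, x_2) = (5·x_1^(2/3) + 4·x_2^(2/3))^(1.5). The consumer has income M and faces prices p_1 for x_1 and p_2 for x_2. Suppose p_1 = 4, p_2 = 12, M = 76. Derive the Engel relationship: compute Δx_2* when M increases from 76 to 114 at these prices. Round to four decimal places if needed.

MRS = MU_x_1/MU_x_2 = (5/4)·(x_2/x_1)^(1/3). Set equal to p_1/p_2.
Solve for the ratio: x_2/x_1 = [(4/5)·p_1/p_2]^(3).
Substitute x_2 = (x_2/x_1)·x_1 into the budget: x_1* = M/(p_1 + p_2·(x_2/x_1)).
Numerically x_2/x_1 = 0.018963, so x_1* = 76/(4 + 12·0.018963) = 17.9773 and x_2* = 0.018963·17.9773 = 0.3409.
At M' = 114: x_2* = 0.5114. Change: 0.5114 − 0.3409 = 0.1705.

Δx_2* = 0.1705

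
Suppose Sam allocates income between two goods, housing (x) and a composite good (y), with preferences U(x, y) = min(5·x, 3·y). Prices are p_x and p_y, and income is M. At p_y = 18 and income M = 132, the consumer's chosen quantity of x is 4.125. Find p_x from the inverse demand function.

p_x = 2

With perfect complements, no substitution: consume in ratio x:y = 3:5.
Budget: p_x·x + p_y·(5/3)·x = M, so (3·p_x + 5·p_y)·x = 3·M.
Demand: x*(p_x,p_y,M) = 3·M/(3·p_x + 5·p_y), y* = 5·M/(3·p_x + 5·p_y).
Set x* = 4.125 in the demand function and solve for p_x: p_x = 2.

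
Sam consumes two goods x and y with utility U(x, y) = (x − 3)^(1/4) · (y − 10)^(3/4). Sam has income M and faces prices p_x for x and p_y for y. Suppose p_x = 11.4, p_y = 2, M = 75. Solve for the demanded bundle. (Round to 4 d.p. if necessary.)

Let x' = x−3, y' = y−10. MRS = (1/3)·y'/x' = p_x/p_y.
After buying the subsistence bundle (3, 10), a share 0.25 of the remaining income goes to x: x* = 3 + 0.25·(M − 3p_x − 10p_y)/p_x.
Discretionary income = 75 − 3·11.4 − 10·2 = 20.8; x* = 3 + 0.25·20.8/11.4 = 3.4561; y* = 10 + 0.75·20.8/2 = 17.8.

x* = 3.4561, y* = 17.8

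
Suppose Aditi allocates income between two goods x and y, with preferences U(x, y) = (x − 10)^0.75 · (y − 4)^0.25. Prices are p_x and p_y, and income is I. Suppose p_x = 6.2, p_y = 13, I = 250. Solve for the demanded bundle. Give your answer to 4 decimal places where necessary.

Let x' = x−10, y' = y−4. MRS = 3·y'/x' = p_x/p_y.
Substituting into the budget: x* = 10 + 0.75·(I − 10·p_x − 4·p_y)/p_x, and y* = 4 + 0.25·(…)/p_y.
Discretionary income = 250 − 10·6.2 − 4·13 = 136; x* = 10 + 0.75·136/6.2 = 26.4516; y* = 4 + 0.25·136/13 = 6.6154.

x* = 26.4516, y* = 6.6154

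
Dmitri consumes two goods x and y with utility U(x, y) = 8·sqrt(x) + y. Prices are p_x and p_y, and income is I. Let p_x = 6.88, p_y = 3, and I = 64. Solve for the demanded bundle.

Utility is quasi-linear in y; the FOC for x is 4/√x = p_x/p_y.
Thus x* = (4·p_y/p_x)² — independent of I — with the rest of income spent on y.
Plugging in: x* = (4·3/6.88)² = 3.0422, y* = 14.3566.

x* = 3.0422, y* = 14.3566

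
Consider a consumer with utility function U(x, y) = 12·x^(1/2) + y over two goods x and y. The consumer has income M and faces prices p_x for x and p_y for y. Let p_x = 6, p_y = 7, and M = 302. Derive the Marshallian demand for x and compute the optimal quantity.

Set MRS = p_x/p_y: 6·x^(−1/2) = p_x/p_y.
Solve: √x = 6·p_y/p_x, so x*(p_x,p_y) = (6·p_y/p_x)², and y* = (M − p_x·x*)/p_y.
Plugging in: x* = (6·7/6)² = 49.

x* = 49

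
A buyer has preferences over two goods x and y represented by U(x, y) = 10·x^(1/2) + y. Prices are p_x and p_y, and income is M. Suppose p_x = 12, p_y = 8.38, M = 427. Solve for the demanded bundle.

Utility is quasi-linear in y; the FOC for x is 5/√x = p_x/p_y.
Solve: √x = 5·p_y/p_x, so x*(p_x,p_y) = (5·p_y/p_x)², and y* = (M − p_x·x*)/p_y.
Plugging in: x* = (5·8.38/12)² = 12.1917, y* = 33.4963.

x* = 12.1917, y* = 33.4963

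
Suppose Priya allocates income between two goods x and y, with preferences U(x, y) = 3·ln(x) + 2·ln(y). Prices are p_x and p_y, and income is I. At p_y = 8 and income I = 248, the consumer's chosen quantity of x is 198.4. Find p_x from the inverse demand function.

The MRS is (3/2)·y/x. Set MRS = p_x/p_y.
So 3·p_y·y = 2·p_x·x; combined with the budget, a share 0.6 of income goes to x.
Demand: x*(p_x,p_y,I) = 0.6·I/p_x and y* = 0.4·I/p_y.
Set x* = 198.4 in the demand function and solve for p_x: p_x = 0.75.

p_x = 0.75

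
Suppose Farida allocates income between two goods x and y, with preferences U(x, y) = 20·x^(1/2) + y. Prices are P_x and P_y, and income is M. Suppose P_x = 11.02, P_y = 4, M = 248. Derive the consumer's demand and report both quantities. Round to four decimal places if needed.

x* = 13.1752, y* = 25.7024

Set MRS = P_x/P_y: 10·x^(−1/2) = P_x/P_y.
Thus x* = (10·P_y/P_x)² — independent of M — with the rest of income spent on y.
Plugging in: x* = (10·4/11.02)² = 13.1752, y* = 25.7024.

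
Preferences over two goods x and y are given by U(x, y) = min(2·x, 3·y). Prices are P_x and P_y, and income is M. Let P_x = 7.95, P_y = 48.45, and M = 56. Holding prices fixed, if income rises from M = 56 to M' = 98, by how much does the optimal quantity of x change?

Δx* = 1.0435

Leontief preferences: the optimum is at the kink where x/3 = y/2, i.e. y = (2/3)·x.
Budget: P_x·x + P_y·(2/3)·x = M, so (3·P_x + 2·P_y)·x = 3·M.
Demand: x*(P_x,P_y,M) = 3·M/(3·P_x + 2·P_y), y* = 2·M/(3·P_x + 2·P_y).
Here 3·7.95 + 2·48.45 = 120.75, giving x* = 1.3913.
At M' = 98: x* = 2.4348. Change: 2.4348 − 1.3913 = 1.0435.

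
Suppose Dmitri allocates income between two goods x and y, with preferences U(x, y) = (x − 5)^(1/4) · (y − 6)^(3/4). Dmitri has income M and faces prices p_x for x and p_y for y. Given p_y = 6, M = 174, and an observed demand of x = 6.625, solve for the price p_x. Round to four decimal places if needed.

p_x = 12

MRS = (1/3)·(y−6)/(x−5). Tangency with p_x/p_y gives y−6 = 3·(p_x/p_y)·(x−5).
Substituting into the budget: x* = 5 + 0.25·(M − 5·p_x − 6·p_y)/p_x, and y* = 6 + 0.75·(…)/p_y.
Set x* = 6.625 in the demand function and solve for p_x: p_x = 12.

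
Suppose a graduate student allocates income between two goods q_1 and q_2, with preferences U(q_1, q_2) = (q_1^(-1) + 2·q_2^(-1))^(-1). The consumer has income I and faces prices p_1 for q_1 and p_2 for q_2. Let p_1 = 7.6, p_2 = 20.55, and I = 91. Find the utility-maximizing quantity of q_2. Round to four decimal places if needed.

From the CES first-order condition, (1/2)·(q_2/q_1)^(2) = p_1/p_2.
Hence q_2/q_1 = (2·p_1/p_2)^(1/(2)), i.e. raised to the 0.5 power.
With the ratio pinned down, the budget gives q_1* = I/(p_1 + p_2·(q_2/q_1)) and q_2* = (q_2/q_1)·q_1*.
Numerically q_2/q_1 = 0.860035, so q_1* = 91/(7.6 + 20.55·0.860035) = 3.6006 and q_2* = 0.860035·3.6006 = 3.0966.

q_2* = 3.0966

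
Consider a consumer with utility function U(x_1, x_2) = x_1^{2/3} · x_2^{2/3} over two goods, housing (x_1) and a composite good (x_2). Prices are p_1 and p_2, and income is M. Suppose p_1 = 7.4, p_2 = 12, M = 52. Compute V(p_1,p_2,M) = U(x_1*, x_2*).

V = 3.8698

Tangency: MRS = x_2/x_1 = p_1/p_2.
So 2/3·p_2·x_2 = 2/3·p_1·x_1; combined with the budget, a share 0.5 of income goes to x_1.
Demand: x_1*(p_1,p_2,M) = 0.5·M/p_1 and x_2* = 0.5·M/p_2.
At p_1=7.4, p_2=12, M=52: x_1* = 0.5·52/7.4 = 3.5135, x_2* = 2.1667.
Utility at the optimum: U(3.5135, 2.1667) = 3.8698.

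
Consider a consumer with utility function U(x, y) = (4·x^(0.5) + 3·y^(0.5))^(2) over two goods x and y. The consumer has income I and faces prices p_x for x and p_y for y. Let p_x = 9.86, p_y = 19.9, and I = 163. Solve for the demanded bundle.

x* = 12.9283, y* = 1.7853

MU_x ∝ 4·x^(-0.5), MU_y ∝ 3·y^(-0.5), so MRS = (4/3)·(y/x)^(0.5) = p_x/p_y.
Hence y/x = ((3/4)·p_x/p_y)^(1/(0.5)), i.e. raised to the 2 power.
With the ratio pinned down, the budget gives x* = I/(p_x + p_y·(y/x)) and y* = (y/x)·x*.
Numerically y/x = 0.138093, so x* = 163/(9.86 + 19.9·0.138093) = 12.9283 and y* = 0.138093·12.9283 = 1.7853.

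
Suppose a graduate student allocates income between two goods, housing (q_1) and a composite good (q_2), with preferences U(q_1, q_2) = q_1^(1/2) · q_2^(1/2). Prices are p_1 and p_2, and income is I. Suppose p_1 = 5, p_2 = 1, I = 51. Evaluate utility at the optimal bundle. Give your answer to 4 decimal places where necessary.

The MRS is q_2/q_1. Set MRS = p_1/p_2.
So 0.5·p_2·q_2 = 0.5·p_1·q_1; combined with the budget, a share 0.5 of income goes to q_1.
Demand: q_1*(p_1,p_2,I) = 0.5·I/p_1 and q_2* = 0.5·I/p_2.
At p_1=5, p_2=1, I=51: q_1* = 0.5·51/5 = 5.1, q_2* = 25.5.
Utility at the optimum: U(5.1, 25.5) = 11.4039.

V = 11.4039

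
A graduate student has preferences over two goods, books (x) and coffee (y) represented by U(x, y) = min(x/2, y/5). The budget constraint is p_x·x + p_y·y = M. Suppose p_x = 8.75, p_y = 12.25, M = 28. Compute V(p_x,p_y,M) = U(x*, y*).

V = 0.3556

Leontief preferences: the optimum is at the kink where x/2 = y/5, i.e. y = (5/2)·x.
Budget: p_x·x + p_y·(5/2)·x = M, so (2·p_x + 5·p_y)·x = 2·M.
Demand: x*(p_x,p_y,M) = 2·M/(2·p_x + 5·p_y), y* = 5·M/(2·p_x + 5·p_y).
Here 2·8.75 + 5·12.25 = 78.75, giving x* = 0.7111 and y* = 1.7778.
Utility at the optimum: U(0.7111, 1.7778) = 0.3556.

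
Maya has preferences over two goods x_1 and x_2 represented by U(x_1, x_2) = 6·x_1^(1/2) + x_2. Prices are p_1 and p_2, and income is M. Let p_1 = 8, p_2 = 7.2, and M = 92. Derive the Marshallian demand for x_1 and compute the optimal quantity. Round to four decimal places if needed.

MU_x_1 = 3/√x_1, MU_x_2 = 1. Tangency: 3/√x_1 = p_1/p_2.
Thus x_1* = (3·p_2/p_1)² — independent of M — with the rest of income spent on x_2.
Plugging in: x_1* = (3·7.2/8)² = 7.29.

x_1* = 7.29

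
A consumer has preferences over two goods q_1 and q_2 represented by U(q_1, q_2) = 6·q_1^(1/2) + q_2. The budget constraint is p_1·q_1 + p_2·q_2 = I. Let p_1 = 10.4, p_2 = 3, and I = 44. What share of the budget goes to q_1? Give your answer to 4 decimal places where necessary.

MU_q_1 = 3/√q_1, MU_q_2 = 1. Tangency: 3/√q_1 = p_1/p_2.
Thus q_1* = (3·p_2/p_1)² — independent of I — with the rest of income spent on q_2.
Plugging in: q_1* = (3·3/10.4)² = 0.7489, q_2* = 12.0705.
Expenditure on q_1: 10.4·0.7489 = 7.7885; share = 0.177.

share on q_1 = 0.177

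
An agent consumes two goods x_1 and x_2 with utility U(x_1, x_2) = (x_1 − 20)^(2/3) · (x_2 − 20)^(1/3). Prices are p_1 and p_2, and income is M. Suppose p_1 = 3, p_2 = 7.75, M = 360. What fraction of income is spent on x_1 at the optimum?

share on x_1 = 0.4352

MRS = 2·(x_2−20)/(x_1−20). Tangency with p_1/p_2 gives x_2−20 = (1/2)·(p_1/p_2)·(x_1−20).
After buying the subsistence bundle (20, 20), a share 2/3 of the remaining income goes to x_1: x_1* = 20 + 2/3·(M − 20p_1 − 20p_2)/p_1.
Discretionary income = 360 − 20·3 − 20·7.75 = 145; x_1* = 20 + 2/3·145/3 = 52.2222; x_2* = 20 + 1/3·145/7.75 = 26.2366.
Expenditure on x_1: 3·52.2222 = 156.6667; share = 0.4352.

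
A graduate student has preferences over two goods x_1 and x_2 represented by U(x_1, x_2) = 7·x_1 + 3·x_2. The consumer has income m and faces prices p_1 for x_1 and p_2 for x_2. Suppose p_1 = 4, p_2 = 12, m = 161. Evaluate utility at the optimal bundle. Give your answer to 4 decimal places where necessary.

V = 281.75

Numerically: x_1* = 40.25, x_2* = 0.
Utility at the optimum: U(40.25, 0) = 281.75.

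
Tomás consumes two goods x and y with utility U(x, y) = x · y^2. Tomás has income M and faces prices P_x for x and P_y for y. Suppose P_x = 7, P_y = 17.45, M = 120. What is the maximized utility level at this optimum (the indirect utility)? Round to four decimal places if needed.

V = 120.1022

The MRS is (1/2)·y/x. Set MRS = P_x/P_y.
Rearranging, P_y·y = 2·P_x·x. Substituting into the budget gives P_x·x·(1 + 2) = M.
Demand: x*(P_x,P_y,M) = 1/3·M/P_x and y* = 2/3·M/P_y.
At P_x=7, P_y=17.45, M=120: x* = 1/3·120/7 = 5.7143, y* = 4.5845.
Utility at the optimum: U(5.7143, 4.5845) = 120.1022.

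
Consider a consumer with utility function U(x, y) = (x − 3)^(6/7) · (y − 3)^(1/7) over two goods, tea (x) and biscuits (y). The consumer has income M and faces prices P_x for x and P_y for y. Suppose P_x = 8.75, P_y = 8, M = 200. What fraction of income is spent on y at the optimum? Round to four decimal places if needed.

MRS = 6·(y−3)/(x−3). Tangency with P_x/P_y gives y−3 = (1/6)·(P_x/P_y)·(x−3).
After buying the subsistence bundle (3, 3), a share 6/7 of the remaining income goes to x: x* = 3 + 6/7·(M − 3P_x − 3P_y)/P_x.
Discretionary income = 200 − 3·8.75 − 3·8 = 149.75; x* = 3 + 6/7·149.75/8.75 = 17.6694; y* = 3 + 1/7·149.75/8 = 5.6741.
Expenditure on y: 8·5.6741 = 45.3929; share = 0.227.

share on y = 0.227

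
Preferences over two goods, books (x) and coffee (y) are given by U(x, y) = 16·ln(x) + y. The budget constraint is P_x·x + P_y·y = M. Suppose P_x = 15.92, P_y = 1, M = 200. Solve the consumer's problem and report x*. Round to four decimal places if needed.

Set MRS = P_x/P_y: (16/x)/1 = P_x/P_y.
So x*(P_x,P_y) = 16·P_y/P_x, independent of income; and y* = (M − 16·P_y)/P_y.
At the given prices: x* = 16·1/15.92 = 1.005.

x* = 1.005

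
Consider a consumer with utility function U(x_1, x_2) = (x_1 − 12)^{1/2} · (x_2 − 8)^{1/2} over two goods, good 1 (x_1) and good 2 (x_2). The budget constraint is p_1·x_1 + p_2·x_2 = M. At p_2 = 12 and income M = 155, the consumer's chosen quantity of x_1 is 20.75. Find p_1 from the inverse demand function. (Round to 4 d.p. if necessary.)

This is Cobb-Douglas in (x_1−12, x_2−8): tangency gives 0.5·p_2·(x_2−8) = 0.5·p_1·(x_1−12).
After buying the subsistence bundle (12, 8), a share 0.5 of the remaining income goes to x_1: x_1* = 12 + 0.5·(M − 12p_1 − 8p_2)/p_1.
Set x_1* = 20.75 in the demand function and solve for p_1: p_1 = 2.

p_1 = 2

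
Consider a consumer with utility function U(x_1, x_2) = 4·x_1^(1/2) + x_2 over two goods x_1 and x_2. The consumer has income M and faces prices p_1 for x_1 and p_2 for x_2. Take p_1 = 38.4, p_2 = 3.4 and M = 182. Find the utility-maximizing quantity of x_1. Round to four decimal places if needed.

x_1* = 0.0314

Utility is quasi-linear in x_2; the FOC for x_1 is 2/√x_1 = p_1/p_2.
Solve: √x_1 = 2·p_2/p_1, so x_1*(p_1,p_2) = (2·p_2/p_1)², and x_2* = (M − p_1·x_1*)/p_2.
Plugging in: x_1* = (2·3.4/38.4)² = 0.0314.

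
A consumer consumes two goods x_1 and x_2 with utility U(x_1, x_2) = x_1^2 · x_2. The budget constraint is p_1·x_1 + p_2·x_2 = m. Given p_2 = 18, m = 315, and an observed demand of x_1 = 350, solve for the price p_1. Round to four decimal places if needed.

MU_x_1/MU_x_2 = (2·x_2)/(x_1); tangency sets this equal to p_1/p_2.
Rearranging, p_2·x_2 = (1/2)·p_1·x_1. Substituting into the budget gives p_1·x_1·(1 + (1/2)) = m.
Demand: x_1*(p_1,p_2,m) = 2/3·m/p_1 and x_2* = 1/3·m/p_2.
Set x_1* = 350 in the demand function and solve for p_1: p_1 = 0.6.

p_1 = 0.6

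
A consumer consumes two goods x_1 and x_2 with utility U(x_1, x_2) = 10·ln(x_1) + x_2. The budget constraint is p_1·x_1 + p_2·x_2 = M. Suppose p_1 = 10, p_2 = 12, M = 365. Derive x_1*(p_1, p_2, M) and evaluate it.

MU_x_1 = 10/x_1, MU_x_2 = 1. Tangency: 10/x_1 = p_1/p_2.
So x_1*(p_1,p_2) = 10·p_2/p_1, independent of income; and x_2* = (M − 10·p_2)/p_2.
At the given prices: x_1* = 10·12/10 = 12.

x_1* = 12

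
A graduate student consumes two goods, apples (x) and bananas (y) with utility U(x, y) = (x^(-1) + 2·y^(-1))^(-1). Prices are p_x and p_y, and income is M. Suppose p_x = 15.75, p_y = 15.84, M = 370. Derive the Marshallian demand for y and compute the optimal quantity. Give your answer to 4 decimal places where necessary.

y* = 13.6993

From the CES first-order condition, (1/2)·(y/x)^(2) = p_x/p_y.
Hence y/x = (2·p_x/p_y)^(1/(2)), i.e. raised to the 0.5 power.
Substitute y = (y/x)·x into the budget: x* = M/(p_x + p_y·(y/x)).
Numerically y/x = 1.41019, so x* = 370/(15.75 + 15.84·1.41019) = 9.7145 and y* = 1.41019·9.7145 = 13.6993.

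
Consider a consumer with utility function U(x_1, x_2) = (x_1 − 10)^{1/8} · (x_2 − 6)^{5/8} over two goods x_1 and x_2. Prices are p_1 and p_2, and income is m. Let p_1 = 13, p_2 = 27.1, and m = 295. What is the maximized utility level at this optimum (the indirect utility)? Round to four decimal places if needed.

V = 0.1269

MRS = (1/5)·(x_2−6)/(x_1−10). Tangency with p_1/p_2 gives x_2−6 = 5·(p_1/p_2)·(x_1−10).
Substituting into the budget: x_1* = 10 + 1/6·(m − 10·p_1 − 6·p_2)/p_1, and x_2* = 6 + 5/6·(…)/p_2.
Discretionary income = 295 − 10·13 − 6·27.1 = 2.4; x_1* = 10 + 1/6·2.4/13 = 10.0308; x_2* = 6 + 5/6·2.4/27.1 = 6.0738.
Utility at the optimum: U(10.0308, 6.0738) = 0.1269.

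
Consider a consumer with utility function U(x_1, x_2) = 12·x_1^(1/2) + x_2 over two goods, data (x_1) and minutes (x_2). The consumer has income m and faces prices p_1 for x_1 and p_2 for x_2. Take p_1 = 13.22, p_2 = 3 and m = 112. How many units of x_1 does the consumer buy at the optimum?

Plugging in: x_1* = (6·3/13.22)² = 1.8539.

x_1* = 1.8539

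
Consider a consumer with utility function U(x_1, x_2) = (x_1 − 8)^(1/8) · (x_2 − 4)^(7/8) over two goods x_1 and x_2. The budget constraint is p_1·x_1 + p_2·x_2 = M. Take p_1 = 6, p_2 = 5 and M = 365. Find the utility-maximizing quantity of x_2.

x_2* = 55.975

Let x_1' = x_1−8, x_2' = x_2−4. MRS = (1/7)·x_2'/x_1' = p_1/p_2.
Substituting into the budget: x_1* = 8 + 0.125·(M − 8·p_1 − 4·p_2)/p_1, and x_2* = 4 + 0.875·(…)/p_2.
Discretionary income = 365 − 8·6 − 4·5 = 297; x_2* = 4 + 0.875·297/5 = 55.975.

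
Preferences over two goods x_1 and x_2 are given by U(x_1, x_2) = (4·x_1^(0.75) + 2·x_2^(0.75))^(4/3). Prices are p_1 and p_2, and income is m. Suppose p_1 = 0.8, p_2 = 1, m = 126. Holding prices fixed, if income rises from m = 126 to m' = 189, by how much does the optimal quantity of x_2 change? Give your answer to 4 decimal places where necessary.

With the ratio pinned down, the budget gives x_1* = m/(p_1 + p_2·(x_2/x_1)) and x_2* = (x_2/x_1)·x_1*.
Numerically x_2/x_1 = 0.0256, so x_1* = 126/(0.8 + 1·0.0256) = 152.6163 and x_2* = 0.0256·152.6163 = 3.907.
At m' = 189: x_2* = 5.8605. Change: 5.8605 − 3.907 = 1.9535.

Δx_2* = 1.9535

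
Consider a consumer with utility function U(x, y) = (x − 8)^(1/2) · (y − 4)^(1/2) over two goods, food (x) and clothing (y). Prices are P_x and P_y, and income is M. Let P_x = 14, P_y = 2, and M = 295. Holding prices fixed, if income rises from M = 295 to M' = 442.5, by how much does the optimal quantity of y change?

This is Cobb-Douglas in (x−8, y−4): tangency gives 0.5·P_y·(y−4) = 0.5·P_x·(x−8).
After buying the subsistence bundle (8, 4), a share 0.5 of the remaining income goes to x: x* = 8 + 0.5·(M − 8P_x − 4P_y)/P_x.
Discretionary income = 295 − 8·14 − 4·2 = 175; y* = 4 + 0.5·175/2 = 47.75.
At M' = 442.5: y* = 84.625. Change: 84.625 − 47.75 = 36.875.

Δy* = 36.875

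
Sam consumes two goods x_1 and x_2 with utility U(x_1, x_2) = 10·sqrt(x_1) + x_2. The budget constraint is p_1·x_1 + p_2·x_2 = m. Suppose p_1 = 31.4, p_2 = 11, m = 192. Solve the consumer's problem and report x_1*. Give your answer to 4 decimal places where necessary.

Plugging in: x_1* = (5·11/31.4)² = 3.0681.

x_1* = 3.0681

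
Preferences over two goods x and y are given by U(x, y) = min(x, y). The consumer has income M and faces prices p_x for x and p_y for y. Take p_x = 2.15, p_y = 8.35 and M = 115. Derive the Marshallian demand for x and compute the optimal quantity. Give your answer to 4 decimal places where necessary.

x* = 10.9524

Leontief preferences: the optimum is at the kink where x/1 = y/1, i.e. y = x.
Budget: p_x·x + p_y·x = M, so (p_x + p_y)·x = M.
Demand: x*(p_x,p_y,M) = M/(p_x + p_y), y* = M/(p_x + p_y).
Here 2.15 + 8.35 = 10.5, giving x* = 10.9524.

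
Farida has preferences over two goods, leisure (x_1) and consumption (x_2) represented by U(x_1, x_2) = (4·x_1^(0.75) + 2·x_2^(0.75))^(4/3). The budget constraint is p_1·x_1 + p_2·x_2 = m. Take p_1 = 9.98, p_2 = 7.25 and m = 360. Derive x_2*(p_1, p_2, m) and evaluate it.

From the CES first-order condition, 2·(x_2/x_1)^(0.25) = p_1/p_2.
Hence x_2/x_1 = ((1/2)·p_1/p_2)^(1/(0.25)), i.e. raised to the 4 power.
Substitute x_2 = (x_2/x_1)·x_1 into the budget: x_1* = m/(p_1 + p_2·(x_2/x_1)).
Numerically x_2/x_1 = 0.224414, so x_1* = 360/(9.98 + 7.25·0.224414) = 31.0158 and x_2* = 0.224414·31.0158 = 6.9604.

x_2* = 6.9604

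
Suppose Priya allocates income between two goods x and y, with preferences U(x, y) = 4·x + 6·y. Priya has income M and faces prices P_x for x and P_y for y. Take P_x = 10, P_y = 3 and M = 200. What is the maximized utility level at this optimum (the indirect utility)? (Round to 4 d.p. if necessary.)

Linear utility — the consumer picks whichever good has higher MU/price: 4/10 = 0.4 vs 6/3 = 2.
y gives more utility per dollar, so spend all income on y: y* = M/P_y, x* = 0.
Numerically: x* = 0, y* = 66.6667.
Utility at the optimum: U(0, 66.6667) = 400.

V = 400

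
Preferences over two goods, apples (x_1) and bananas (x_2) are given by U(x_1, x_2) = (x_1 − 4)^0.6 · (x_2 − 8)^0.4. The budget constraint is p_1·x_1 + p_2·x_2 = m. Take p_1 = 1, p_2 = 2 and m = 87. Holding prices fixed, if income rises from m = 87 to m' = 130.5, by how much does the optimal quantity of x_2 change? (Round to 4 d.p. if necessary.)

MRS = (3/2)·(x_2−8)/(x_1−4). Tangency with p_1/p_2 gives x_2−8 = (2/3)·(p_1/p_2)·(x_1−4).
Substituting into the budget: x_1* = 4 + 0.6·(m − 4·p_1 − 8·p_2)/p_1, and x_2* = 8 + 0.4·(…)/p_2.
Discretionary income = 87 − 4·1 − 8·2 = 67; x_2* = 8 + 0.4·67/2 = 21.4.
At m' = 130.5: x_2* = 30.1. Change: 30.1 − 21.4 = 8.7.

Δx_2* = 8.7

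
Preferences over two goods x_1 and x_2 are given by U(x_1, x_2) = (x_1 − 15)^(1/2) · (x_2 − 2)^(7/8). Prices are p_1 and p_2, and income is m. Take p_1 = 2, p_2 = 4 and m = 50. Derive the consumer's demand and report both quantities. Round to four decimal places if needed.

x_1* = 17.1818, x_2* = 3.9091

Let x_1' = x_1−15, x_2' = x_2−2. MRS = (4/7)·x_2'/x_1' = p_1/p_2.
Substituting into the budget: x_1* = 15 + 4/11·(m − 15·p_1 − 2·p_2)/p_1, and x_2* = 2 + 7/11·(…)/p_2.
Discretionary income = 50 − 15·2 − 2·4 = 12; x_1* = 15 + 4/11·12/2 = 17.1818; x_2* = 2 + 7/11·12/4 = 3.9091.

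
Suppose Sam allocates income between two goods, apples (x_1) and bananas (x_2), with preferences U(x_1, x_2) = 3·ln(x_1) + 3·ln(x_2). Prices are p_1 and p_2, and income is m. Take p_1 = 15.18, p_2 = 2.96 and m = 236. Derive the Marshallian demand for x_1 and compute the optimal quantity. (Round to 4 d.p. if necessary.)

MU_x_1/MU_x_2 = (3·x_2)/(3·x_1); tangency sets this equal to p_1/p_2.
So 3·p_2·x_2 = 3·p_1·x_1; combined with the budget, a share 0.5 of income goes to x_1.
Demand: x_1*(p_1,p_2,m) = 0.5·m/p_1 and x_2* = 0.5·m/p_2.
At p_1=15.18, p_2=2.96, m=236: x_1* = 0.5·236/15.18 = 7.7734.

x_1* = 7.7734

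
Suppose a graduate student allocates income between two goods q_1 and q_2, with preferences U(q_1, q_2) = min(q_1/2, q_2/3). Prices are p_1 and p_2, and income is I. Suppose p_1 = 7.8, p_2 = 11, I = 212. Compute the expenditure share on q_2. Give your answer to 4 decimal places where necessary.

share on q_2 = 0.679

Demand: q_1*(p_1,p_2,I) = 2·I/(2·p_1 + 3·p_2), q_2* = 3·I/(2·p_1 + 3·p_2).
Here 2·7.8 + 3·11 = 48.6, giving q_1* = 8.7243 and q_2* = 13.0864.
Expenditure on q_2: 11·13.0864 = 143.9506; share = 0.679.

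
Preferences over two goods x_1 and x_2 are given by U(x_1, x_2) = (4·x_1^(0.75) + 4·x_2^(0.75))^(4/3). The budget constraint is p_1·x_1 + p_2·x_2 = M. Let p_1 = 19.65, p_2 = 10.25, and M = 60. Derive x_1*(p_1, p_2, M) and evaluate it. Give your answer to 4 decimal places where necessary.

With the ratio pinned down, the budget gives x_1* = M/(p_1 + p_2·(x_2/x_1)) and x_2* = (x_2/x_1)·x_1*.
Numerically x_2/x_1 = 13.506871, so x_1* = 60/(19.65 + 10.25·13.506871) = 0.3795.

x_1* = 0.3795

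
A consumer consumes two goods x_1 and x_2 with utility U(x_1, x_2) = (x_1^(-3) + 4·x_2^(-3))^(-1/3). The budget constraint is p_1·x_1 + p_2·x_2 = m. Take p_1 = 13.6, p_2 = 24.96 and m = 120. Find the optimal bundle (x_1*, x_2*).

x_1* = 2.7318, x_2* = 3.3192

From the CES first-order condition, (1/4)·(x_2/x_1)^(4) = p_1/p_2.
Solve for the ratio: x_2/x_1 = [4·p_1/p_2]^(0.25).
With the ratio pinned down, the budget gives x_1* = m/(p_1 + p_2·(x_2/x_1)) and x_2* = (x_2/x_1)·x_1*.
Numerically x_2/x_1 = 1.215034, so x_1* = 120/(13.6 + 24.96·1.215034) = 2.7318 and x_2* = 1.215034·2.7318 = 3.3192.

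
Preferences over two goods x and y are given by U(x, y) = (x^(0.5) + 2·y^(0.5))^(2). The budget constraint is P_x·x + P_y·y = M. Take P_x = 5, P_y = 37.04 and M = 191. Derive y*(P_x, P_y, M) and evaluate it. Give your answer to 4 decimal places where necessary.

y* = 1.8081

MU_x ∝ x^(-0.5), MU_y ∝ 2·y^(-0.5), so MRS = (1/2)·(y/x)^(0.5) = P_x/P_y.
Solve for the ratio: y/x = [2·P_x/P_y]^(2).
With the ratio pinned down, the budget gives x* = M/(P_x + P_y·(y/x)) and y* = (y/x)·x*.
Numerically y/x = 0.072888, so x* = 191/(5 + 37.04·0.072888) = 24.8059 and y* = 0.072888·24.8059 = 1.8081.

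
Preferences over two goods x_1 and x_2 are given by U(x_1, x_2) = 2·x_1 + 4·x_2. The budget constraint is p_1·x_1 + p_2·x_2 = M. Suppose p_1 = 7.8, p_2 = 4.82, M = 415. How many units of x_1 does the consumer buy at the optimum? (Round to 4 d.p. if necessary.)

x_1* = 0

Linear utility — the consumer picks whichever good has higher MU/price: 2/7.8 = 0.2564 vs 4/4.82 = 0.8299.
x_2 gives more utility per dollar, so spend all income on x_2: x_2* = M/p_2, x_1* = 0.
Numerically: x_1* = 0, x_2* = 86.0996.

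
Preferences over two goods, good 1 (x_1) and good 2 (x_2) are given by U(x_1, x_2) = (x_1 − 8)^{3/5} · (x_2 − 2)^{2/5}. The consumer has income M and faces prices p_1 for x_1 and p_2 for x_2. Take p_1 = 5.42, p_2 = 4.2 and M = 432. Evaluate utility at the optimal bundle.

This is Cobb-Douglas in (x_1−8, x_2−2): tangency gives 0.6·p_2·(x_2−2) = 0.4·p_1·(x_1−8).
Substituting into the budget: x_1* = 8 + 0.6·(M − 8·p_1 − 2·p_2)/p_1, and x_2* = 2 + 0.4·(…)/p_2.
Discretionary income = 432 − 8·5.42 − 2·4.2 = 380.24; x_1* = 8 + 0.6·380.24/5.42 = 50.093; x_2* = 2 + 0.4·380.24/4.2 = 38.2133.
Utility at the optimum: U(50.093, 38.2133) = 39.6345.

V = 39.6345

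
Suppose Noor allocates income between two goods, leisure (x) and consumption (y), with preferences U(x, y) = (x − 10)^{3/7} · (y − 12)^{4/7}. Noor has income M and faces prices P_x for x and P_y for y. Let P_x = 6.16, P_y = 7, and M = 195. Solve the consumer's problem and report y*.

y* = 16.0327

This is Cobb-Douglas in (x−10, y−12): tangency gives 3/7·P_y·(y−12) = 4/7·P_x·(x−10).
After buying the subsistence bundle (10, 12), a share 3/7 of the remaining income goes to x: x* = 10 + 3/7·(M − 10P_x − 12P_y)/P_x.
Discretionary income = 195 − 10·6.16 − 12·7 = 49.4; y* = 12 + 4/7·49.4/7 = 16.0327.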